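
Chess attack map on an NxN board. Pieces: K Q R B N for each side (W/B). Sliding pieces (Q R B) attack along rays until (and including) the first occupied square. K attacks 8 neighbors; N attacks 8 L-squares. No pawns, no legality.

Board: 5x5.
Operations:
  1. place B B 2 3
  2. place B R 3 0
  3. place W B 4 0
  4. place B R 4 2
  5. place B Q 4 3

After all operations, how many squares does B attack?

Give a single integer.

Answer: 19

Derivation:
Op 1: place BB@(2,3)
Op 2: place BR@(3,0)
Op 3: place WB@(4,0)
Op 4: place BR@(4,2)
Op 5: place BQ@(4,3)
Per-piece attacks for B:
  BB@(2,3): attacks (3,4) (3,2) (4,1) (1,4) (1,2) (0,1)
  BR@(3,0): attacks (3,1) (3,2) (3,3) (3,4) (4,0) (2,0) (1,0) (0,0) [ray(1,0) blocked at (4,0)]
  BR@(4,2): attacks (4,3) (4,1) (4,0) (3,2) (2,2) (1,2) (0,2) [ray(0,1) blocked at (4,3); ray(0,-1) blocked at (4,0)]
  BQ@(4,3): attacks (4,4) (4,2) (3,3) (2,3) (3,4) (3,2) (2,1) (1,0) [ray(0,-1) blocked at (4,2); ray(-1,0) blocked at (2,3)]
Union (19 distinct): (0,0) (0,1) (0,2) (1,0) (1,2) (1,4) (2,0) (2,1) (2,2) (2,3) (3,1) (3,2) (3,3) (3,4) (4,0) (4,1) (4,2) (4,3) (4,4)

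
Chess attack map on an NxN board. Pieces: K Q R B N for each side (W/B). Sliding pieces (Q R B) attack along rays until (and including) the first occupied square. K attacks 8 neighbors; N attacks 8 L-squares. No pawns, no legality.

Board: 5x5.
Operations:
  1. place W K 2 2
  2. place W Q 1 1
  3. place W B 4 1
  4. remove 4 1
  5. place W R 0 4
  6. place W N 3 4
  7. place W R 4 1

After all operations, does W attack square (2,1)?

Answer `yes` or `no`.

Op 1: place WK@(2,2)
Op 2: place WQ@(1,1)
Op 3: place WB@(4,1)
Op 4: remove (4,1)
Op 5: place WR@(0,4)
Op 6: place WN@(3,4)
Op 7: place WR@(4,1)
Per-piece attacks for W:
  WR@(0,4): attacks (0,3) (0,2) (0,1) (0,0) (1,4) (2,4) (3,4) [ray(1,0) blocked at (3,4)]
  WQ@(1,1): attacks (1,2) (1,3) (1,4) (1,0) (2,1) (3,1) (4,1) (0,1) (2,2) (2,0) (0,2) (0,0) [ray(1,0) blocked at (4,1); ray(1,1) blocked at (2,2)]
  WK@(2,2): attacks (2,3) (2,1) (3,2) (1,2) (3,3) (3,1) (1,3) (1,1)
  WN@(3,4): attacks (4,2) (2,2) (1,3)
  WR@(4,1): attacks (4,2) (4,3) (4,4) (4,0) (3,1) (2,1) (1,1) [ray(-1,0) blocked at (1,1)]
W attacks (2,1): yes

Answer: yes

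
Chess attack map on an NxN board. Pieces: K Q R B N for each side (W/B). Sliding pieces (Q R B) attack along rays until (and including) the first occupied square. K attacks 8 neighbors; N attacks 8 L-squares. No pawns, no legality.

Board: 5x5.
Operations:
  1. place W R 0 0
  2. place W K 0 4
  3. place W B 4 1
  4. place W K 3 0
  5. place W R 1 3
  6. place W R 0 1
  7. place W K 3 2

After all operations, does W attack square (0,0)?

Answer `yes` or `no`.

Answer: yes

Derivation:
Op 1: place WR@(0,0)
Op 2: place WK@(0,4)
Op 3: place WB@(4,1)
Op 4: place WK@(3,0)
Op 5: place WR@(1,3)
Op 6: place WR@(0,1)
Op 7: place WK@(3,2)
Per-piece attacks for W:
  WR@(0,0): attacks (0,1) (1,0) (2,0) (3,0) [ray(0,1) blocked at (0,1); ray(1,0) blocked at (3,0)]
  WR@(0,1): attacks (0,2) (0,3) (0,4) (0,0) (1,1) (2,1) (3,1) (4,1) [ray(0,1) blocked at (0,4); ray(0,-1) blocked at (0,0); ray(1,0) blocked at (4,1)]
  WK@(0,4): attacks (0,3) (1,4) (1,3)
  WR@(1,3): attacks (1,4) (1,2) (1,1) (1,0) (2,3) (3,3) (4,3) (0,3)
  WK@(3,0): attacks (3,1) (4,0) (2,0) (4,1) (2,1)
  WK@(3,2): attacks (3,3) (3,1) (4,2) (2,2) (4,3) (4,1) (2,3) (2,1)
  WB@(4,1): attacks (3,2) (3,0) [ray(-1,1) blocked at (3,2); ray(-1,-1) blocked at (3,0)]
W attacks (0,0): yes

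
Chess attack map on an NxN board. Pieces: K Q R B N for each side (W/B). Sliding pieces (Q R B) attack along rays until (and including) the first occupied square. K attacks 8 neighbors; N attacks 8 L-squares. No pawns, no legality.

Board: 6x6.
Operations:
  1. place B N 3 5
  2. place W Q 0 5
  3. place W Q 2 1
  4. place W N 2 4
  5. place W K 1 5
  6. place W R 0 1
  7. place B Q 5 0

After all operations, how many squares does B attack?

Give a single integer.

Answer: 16

Derivation:
Op 1: place BN@(3,5)
Op 2: place WQ@(0,5)
Op 3: place WQ@(2,1)
Op 4: place WN@(2,4)
Op 5: place WK@(1,5)
Op 6: place WR@(0,1)
Op 7: place BQ@(5,0)
Per-piece attacks for B:
  BN@(3,5): attacks (4,3) (5,4) (2,3) (1,4)
  BQ@(5,0): attacks (5,1) (5,2) (5,3) (5,4) (5,5) (4,0) (3,0) (2,0) (1,0) (0,0) (4,1) (3,2) (2,3) (1,4) (0,5) [ray(-1,1) blocked at (0,5)]
Union (16 distinct): (0,0) (0,5) (1,0) (1,4) (2,0) (2,3) (3,0) (3,2) (4,0) (4,1) (4,3) (5,1) (5,2) (5,3) (5,4) (5,5)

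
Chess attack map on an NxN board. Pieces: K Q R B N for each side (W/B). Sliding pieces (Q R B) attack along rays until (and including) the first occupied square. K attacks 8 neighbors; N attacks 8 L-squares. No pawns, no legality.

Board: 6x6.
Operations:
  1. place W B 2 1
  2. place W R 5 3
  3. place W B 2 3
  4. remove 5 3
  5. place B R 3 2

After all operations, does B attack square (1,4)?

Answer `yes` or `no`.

Op 1: place WB@(2,1)
Op 2: place WR@(5,3)
Op 3: place WB@(2,3)
Op 4: remove (5,3)
Op 5: place BR@(3,2)
Per-piece attacks for B:
  BR@(3,2): attacks (3,3) (3,4) (3,5) (3,1) (3,0) (4,2) (5,2) (2,2) (1,2) (0,2)
B attacks (1,4): no

Answer: no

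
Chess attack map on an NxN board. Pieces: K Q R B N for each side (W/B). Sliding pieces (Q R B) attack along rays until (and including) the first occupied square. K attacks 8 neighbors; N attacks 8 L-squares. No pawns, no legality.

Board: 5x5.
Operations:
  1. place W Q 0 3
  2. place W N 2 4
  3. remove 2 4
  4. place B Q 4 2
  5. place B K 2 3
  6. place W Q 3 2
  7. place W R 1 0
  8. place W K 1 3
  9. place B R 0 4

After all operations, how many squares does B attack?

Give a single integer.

Answer: 15

Derivation:
Op 1: place WQ@(0,3)
Op 2: place WN@(2,4)
Op 3: remove (2,4)
Op 4: place BQ@(4,2)
Op 5: place BK@(2,3)
Op 6: place WQ@(3,2)
Op 7: place WR@(1,0)
Op 8: place WK@(1,3)
Op 9: place BR@(0,4)
Per-piece attacks for B:
  BR@(0,4): attacks (0,3) (1,4) (2,4) (3,4) (4,4) [ray(0,-1) blocked at (0,3)]
  BK@(2,3): attacks (2,4) (2,2) (3,3) (1,3) (3,4) (3,2) (1,4) (1,2)
  BQ@(4,2): attacks (4,3) (4,4) (4,1) (4,0) (3,2) (3,3) (2,4) (3,1) (2,0) [ray(-1,0) blocked at (3,2)]
Union (15 distinct): (0,3) (1,2) (1,3) (1,4) (2,0) (2,2) (2,4) (3,1) (3,2) (3,3) (3,4) (4,0) (4,1) (4,3) (4,4)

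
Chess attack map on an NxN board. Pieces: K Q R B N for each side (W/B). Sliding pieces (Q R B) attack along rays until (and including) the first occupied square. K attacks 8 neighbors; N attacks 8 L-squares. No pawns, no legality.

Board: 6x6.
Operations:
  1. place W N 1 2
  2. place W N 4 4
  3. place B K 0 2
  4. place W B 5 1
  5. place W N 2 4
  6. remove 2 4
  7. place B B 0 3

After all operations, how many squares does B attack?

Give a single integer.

Answer: 7

Derivation:
Op 1: place WN@(1,2)
Op 2: place WN@(4,4)
Op 3: place BK@(0,2)
Op 4: place WB@(5,1)
Op 5: place WN@(2,4)
Op 6: remove (2,4)
Op 7: place BB@(0,3)
Per-piece attacks for B:
  BK@(0,2): attacks (0,3) (0,1) (1,2) (1,3) (1,1)
  BB@(0,3): attacks (1,4) (2,5) (1,2) [ray(1,-1) blocked at (1,2)]
Union (7 distinct): (0,1) (0,3) (1,1) (1,2) (1,3) (1,4) (2,5)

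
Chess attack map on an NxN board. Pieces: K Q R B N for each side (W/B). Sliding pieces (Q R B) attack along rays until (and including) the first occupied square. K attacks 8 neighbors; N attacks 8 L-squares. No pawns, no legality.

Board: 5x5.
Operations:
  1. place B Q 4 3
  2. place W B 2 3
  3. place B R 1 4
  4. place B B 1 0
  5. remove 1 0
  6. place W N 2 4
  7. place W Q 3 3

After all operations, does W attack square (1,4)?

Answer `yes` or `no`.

Op 1: place BQ@(4,3)
Op 2: place WB@(2,3)
Op 3: place BR@(1,4)
Op 4: place BB@(1,0)
Op 5: remove (1,0)
Op 6: place WN@(2,4)
Op 7: place WQ@(3,3)
Per-piece attacks for W:
  WB@(2,3): attacks (3,4) (3,2) (4,1) (1,4) (1,2) (0,1) [ray(-1,1) blocked at (1,4)]
  WN@(2,4): attacks (3,2) (4,3) (1,2) (0,3)
  WQ@(3,3): attacks (3,4) (3,2) (3,1) (3,0) (4,3) (2,3) (4,4) (4,2) (2,4) (2,2) (1,1) (0,0) [ray(1,0) blocked at (4,3); ray(-1,0) blocked at (2,3); ray(-1,1) blocked at (2,4)]
W attacks (1,4): yes

Answer: yes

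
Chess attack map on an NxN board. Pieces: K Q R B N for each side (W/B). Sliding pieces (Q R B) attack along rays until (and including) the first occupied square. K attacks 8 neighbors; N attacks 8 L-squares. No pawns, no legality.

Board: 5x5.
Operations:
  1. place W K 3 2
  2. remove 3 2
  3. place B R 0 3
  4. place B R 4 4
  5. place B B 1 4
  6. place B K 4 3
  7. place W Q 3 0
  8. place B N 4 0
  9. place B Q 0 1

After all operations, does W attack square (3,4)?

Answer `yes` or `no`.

Answer: yes

Derivation:
Op 1: place WK@(3,2)
Op 2: remove (3,2)
Op 3: place BR@(0,3)
Op 4: place BR@(4,4)
Op 5: place BB@(1,4)
Op 6: place BK@(4,3)
Op 7: place WQ@(3,0)
Op 8: place BN@(4,0)
Op 9: place BQ@(0,1)
Per-piece attacks for W:
  WQ@(3,0): attacks (3,1) (3,2) (3,3) (3,4) (4,0) (2,0) (1,0) (0,0) (4,1) (2,1) (1,2) (0,3) [ray(1,0) blocked at (4,0); ray(-1,1) blocked at (0,3)]
W attacks (3,4): yes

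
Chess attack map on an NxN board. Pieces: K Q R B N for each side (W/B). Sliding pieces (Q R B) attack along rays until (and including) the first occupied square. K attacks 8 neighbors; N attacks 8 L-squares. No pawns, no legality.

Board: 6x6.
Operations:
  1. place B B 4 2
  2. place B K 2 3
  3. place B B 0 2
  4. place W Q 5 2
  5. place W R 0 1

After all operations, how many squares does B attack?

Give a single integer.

Op 1: place BB@(4,2)
Op 2: place BK@(2,3)
Op 3: place BB@(0,2)
Op 4: place WQ@(5,2)
Op 5: place WR@(0,1)
Per-piece attacks for B:
  BB@(0,2): attacks (1,3) (2,4) (3,5) (1,1) (2,0)
  BK@(2,3): attacks (2,4) (2,2) (3,3) (1,3) (3,4) (3,2) (1,4) (1,2)
  BB@(4,2): attacks (5,3) (5,1) (3,3) (2,4) (1,5) (3,1) (2,0)
Union (15 distinct): (1,1) (1,2) (1,3) (1,4) (1,5) (2,0) (2,2) (2,4) (3,1) (3,2) (3,3) (3,4) (3,5) (5,1) (5,3)

Answer: 15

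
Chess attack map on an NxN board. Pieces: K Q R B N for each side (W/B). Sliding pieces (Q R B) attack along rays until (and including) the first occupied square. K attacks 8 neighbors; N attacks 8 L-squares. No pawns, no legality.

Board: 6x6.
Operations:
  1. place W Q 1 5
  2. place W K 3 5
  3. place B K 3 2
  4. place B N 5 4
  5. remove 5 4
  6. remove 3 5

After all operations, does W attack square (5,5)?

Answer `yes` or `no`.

Op 1: place WQ@(1,5)
Op 2: place WK@(3,5)
Op 3: place BK@(3,2)
Op 4: place BN@(5,4)
Op 5: remove (5,4)
Op 6: remove (3,5)
Per-piece attacks for W:
  WQ@(1,5): attacks (1,4) (1,3) (1,2) (1,1) (1,0) (2,5) (3,5) (4,5) (5,5) (0,5) (2,4) (3,3) (4,2) (5,1) (0,4)
W attacks (5,5): yes

Answer: yes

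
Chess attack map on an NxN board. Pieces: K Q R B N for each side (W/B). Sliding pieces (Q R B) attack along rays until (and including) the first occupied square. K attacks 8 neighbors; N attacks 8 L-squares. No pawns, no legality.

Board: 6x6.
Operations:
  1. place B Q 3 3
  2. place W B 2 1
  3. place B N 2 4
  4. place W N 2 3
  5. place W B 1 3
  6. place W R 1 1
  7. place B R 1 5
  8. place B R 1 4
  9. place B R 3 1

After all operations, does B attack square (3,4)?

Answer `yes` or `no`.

Answer: yes

Derivation:
Op 1: place BQ@(3,3)
Op 2: place WB@(2,1)
Op 3: place BN@(2,4)
Op 4: place WN@(2,3)
Op 5: place WB@(1,3)
Op 6: place WR@(1,1)
Op 7: place BR@(1,5)
Op 8: place BR@(1,4)
Op 9: place BR@(3,1)
Per-piece attacks for B:
  BR@(1,4): attacks (1,5) (1,3) (2,4) (0,4) [ray(0,1) blocked at (1,5); ray(0,-1) blocked at (1,3); ray(1,0) blocked at (2,4)]
  BR@(1,5): attacks (1,4) (2,5) (3,5) (4,5) (5,5) (0,5) [ray(0,-1) blocked at (1,4)]
  BN@(2,4): attacks (4,5) (0,5) (3,2) (4,3) (1,2) (0,3)
  BR@(3,1): attacks (3,2) (3,3) (3,0) (4,1) (5,1) (2,1) [ray(0,1) blocked at (3,3); ray(-1,0) blocked at (2,1)]
  BQ@(3,3): attacks (3,4) (3,5) (3,2) (3,1) (4,3) (5,3) (2,3) (4,4) (5,5) (4,2) (5,1) (2,4) (2,2) (1,1) [ray(0,-1) blocked at (3,1); ray(-1,0) blocked at (2,3); ray(-1,1) blocked at (2,4); ray(-1,-1) blocked at (1,1)]
B attacks (3,4): yes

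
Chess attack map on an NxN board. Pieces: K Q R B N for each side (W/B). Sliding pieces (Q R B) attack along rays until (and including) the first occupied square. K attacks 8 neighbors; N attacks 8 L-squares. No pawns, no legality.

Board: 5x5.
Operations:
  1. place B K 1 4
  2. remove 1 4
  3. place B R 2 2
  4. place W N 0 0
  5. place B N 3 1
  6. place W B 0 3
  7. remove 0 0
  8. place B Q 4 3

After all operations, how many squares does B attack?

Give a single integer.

Answer: 17

Derivation:
Op 1: place BK@(1,4)
Op 2: remove (1,4)
Op 3: place BR@(2,2)
Op 4: place WN@(0,0)
Op 5: place BN@(3,1)
Op 6: place WB@(0,3)
Op 7: remove (0,0)
Op 8: place BQ@(4,3)
Per-piece attacks for B:
  BR@(2,2): attacks (2,3) (2,4) (2,1) (2,0) (3,2) (4,2) (1,2) (0,2)
  BN@(3,1): attacks (4,3) (2,3) (1,2) (1,0)
  BQ@(4,3): attacks (4,4) (4,2) (4,1) (4,0) (3,3) (2,3) (1,3) (0,3) (3,4) (3,2) (2,1) (1,0) [ray(-1,0) blocked at (0,3)]
Union (17 distinct): (0,2) (0,3) (1,0) (1,2) (1,3) (2,0) (2,1) (2,3) (2,4) (3,2) (3,3) (3,4) (4,0) (4,1) (4,2) (4,3) (4,4)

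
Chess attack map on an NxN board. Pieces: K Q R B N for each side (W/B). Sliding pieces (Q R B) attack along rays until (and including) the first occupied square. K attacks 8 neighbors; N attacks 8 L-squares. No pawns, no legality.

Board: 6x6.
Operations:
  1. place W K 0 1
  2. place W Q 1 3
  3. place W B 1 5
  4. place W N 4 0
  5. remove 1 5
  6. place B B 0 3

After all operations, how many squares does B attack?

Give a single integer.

Answer: 5

Derivation:
Op 1: place WK@(0,1)
Op 2: place WQ@(1,3)
Op 3: place WB@(1,5)
Op 4: place WN@(4,0)
Op 5: remove (1,5)
Op 6: place BB@(0,3)
Per-piece attacks for B:
  BB@(0,3): attacks (1,4) (2,5) (1,2) (2,1) (3,0)
Union (5 distinct): (1,2) (1,4) (2,1) (2,5) (3,0)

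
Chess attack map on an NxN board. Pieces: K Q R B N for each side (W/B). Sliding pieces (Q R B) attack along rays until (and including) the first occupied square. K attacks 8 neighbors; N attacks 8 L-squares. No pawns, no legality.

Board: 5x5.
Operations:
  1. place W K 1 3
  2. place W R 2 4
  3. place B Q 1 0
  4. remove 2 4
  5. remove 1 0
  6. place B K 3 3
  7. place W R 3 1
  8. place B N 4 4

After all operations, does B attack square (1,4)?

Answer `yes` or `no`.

Answer: no

Derivation:
Op 1: place WK@(1,3)
Op 2: place WR@(2,4)
Op 3: place BQ@(1,0)
Op 4: remove (2,4)
Op 5: remove (1,0)
Op 6: place BK@(3,3)
Op 7: place WR@(3,1)
Op 8: place BN@(4,4)
Per-piece attacks for B:
  BK@(3,3): attacks (3,4) (3,2) (4,3) (2,3) (4,4) (4,2) (2,4) (2,2)
  BN@(4,4): attacks (3,2) (2,3)
B attacks (1,4): no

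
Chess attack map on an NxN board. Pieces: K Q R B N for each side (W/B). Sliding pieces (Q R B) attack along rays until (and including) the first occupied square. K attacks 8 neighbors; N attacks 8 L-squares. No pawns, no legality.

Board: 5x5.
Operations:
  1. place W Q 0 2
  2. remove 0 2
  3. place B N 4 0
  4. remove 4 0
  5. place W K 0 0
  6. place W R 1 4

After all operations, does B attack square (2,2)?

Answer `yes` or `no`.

Answer: no

Derivation:
Op 1: place WQ@(0,2)
Op 2: remove (0,2)
Op 3: place BN@(4,0)
Op 4: remove (4,0)
Op 5: place WK@(0,0)
Op 6: place WR@(1,4)
Per-piece attacks for B:
B attacks (2,2): no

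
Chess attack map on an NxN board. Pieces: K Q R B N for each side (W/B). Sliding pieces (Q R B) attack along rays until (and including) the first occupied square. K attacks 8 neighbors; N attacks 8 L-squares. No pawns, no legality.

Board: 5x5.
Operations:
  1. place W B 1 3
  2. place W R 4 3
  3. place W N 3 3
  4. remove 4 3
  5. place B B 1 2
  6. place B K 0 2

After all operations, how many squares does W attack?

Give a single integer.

Op 1: place WB@(1,3)
Op 2: place WR@(4,3)
Op 3: place WN@(3,3)
Op 4: remove (4,3)
Op 5: place BB@(1,2)
Op 6: place BK@(0,2)
Per-piece attacks for W:
  WB@(1,3): attacks (2,4) (2,2) (3,1) (4,0) (0,4) (0,2) [ray(-1,-1) blocked at (0,2)]
  WN@(3,3): attacks (1,4) (4,1) (2,1) (1,2)
Union (10 distinct): (0,2) (0,4) (1,2) (1,4) (2,1) (2,2) (2,4) (3,1) (4,0) (4,1)

Answer: 10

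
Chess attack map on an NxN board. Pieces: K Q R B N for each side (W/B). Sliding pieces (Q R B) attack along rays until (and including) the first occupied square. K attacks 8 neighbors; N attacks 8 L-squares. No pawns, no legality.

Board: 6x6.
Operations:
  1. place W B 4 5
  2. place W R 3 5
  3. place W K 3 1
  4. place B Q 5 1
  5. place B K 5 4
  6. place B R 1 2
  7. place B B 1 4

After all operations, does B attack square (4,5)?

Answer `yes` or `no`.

Op 1: place WB@(4,5)
Op 2: place WR@(3,5)
Op 3: place WK@(3,1)
Op 4: place BQ@(5,1)
Op 5: place BK@(5,4)
Op 6: place BR@(1,2)
Op 7: place BB@(1,4)
Per-piece attacks for B:
  BR@(1,2): attacks (1,3) (1,4) (1,1) (1,0) (2,2) (3,2) (4,2) (5,2) (0,2) [ray(0,1) blocked at (1,4)]
  BB@(1,4): attacks (2,5) (2,3) (3,2) (4,1) (5,0) (0,5) (0,3)
  BQ@(5,1): attacks (5,2) (5,3) (5,4) (5,0) (4,1) (3,1) (4,2) (3,3) (2,4) (1,5) (4,0) [ray(0,1) blocked at (5,4); ray(-1,0) blocked at (3,1)]
  BK@(5,4): attacks (5,5) (5,3) (4,4) (4,5) (4,3)
B attacks (4,5): yes

Answer: yes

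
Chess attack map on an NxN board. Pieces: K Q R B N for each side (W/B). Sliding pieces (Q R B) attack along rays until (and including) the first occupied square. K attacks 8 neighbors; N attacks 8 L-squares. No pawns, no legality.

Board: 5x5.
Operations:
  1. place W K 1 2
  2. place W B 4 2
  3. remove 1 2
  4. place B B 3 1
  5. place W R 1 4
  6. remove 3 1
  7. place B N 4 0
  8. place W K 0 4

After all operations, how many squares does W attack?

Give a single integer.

Op 1: place WK@(1,2)
Op 2: place WB@(4,2)
Op 3: remove (1,2)
Op 4: place BB@(3,1)
Op 5: place WR@(1,4)
Op 6: remove (3,1)
Op 7: place BN@(4,0)
Op 8: place WK@(0,4)
Per-piece attacks for W:
  WK@(0,4): attacks (0,3) (1,4) (1,3)
  WR@(1,4): attacks (1,3) (1,2) (1,1) (1,0) (2,4) (3,4) (4,4) (0,4) [ray(-1,0) blocked at (0,4)]
  WB@(4,2): attacks (3,3) (2,4) (3,1) (2,0)
Union (13 distinct): (0,3) (0,4) (1,0) (1,1) (1,2) (1,3) (1,4) (2,0) (2,4) (3,1) (3,3) (3,4) (4,4)

Answer: 13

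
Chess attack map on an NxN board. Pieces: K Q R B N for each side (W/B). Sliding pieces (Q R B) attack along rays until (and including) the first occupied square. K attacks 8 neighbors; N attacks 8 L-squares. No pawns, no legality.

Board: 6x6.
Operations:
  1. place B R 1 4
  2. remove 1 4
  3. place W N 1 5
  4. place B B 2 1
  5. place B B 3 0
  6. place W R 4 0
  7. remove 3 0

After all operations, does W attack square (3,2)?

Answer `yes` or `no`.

Answer: no

Derivation:
Op 1: place BR@(1,4)
Op 2: remove (1,4)
Op 3: place WN@(1,5)
Op 4: place BB@(2,1)
Op 5: place BB@(3,0)
Op 6: place WR@(4,0)
Op 7: remove (3,0)
Per-piece attacks for W:
  WN@(1,5): attacks (2,3) (3,4) (0,3)
  WR@(4,0): attacks (4,1) (4,2) (4,3) (4,4) (4,5) (5,0) (3,0) (2,0) (1,0) (0,0)
W attacks (3,2): no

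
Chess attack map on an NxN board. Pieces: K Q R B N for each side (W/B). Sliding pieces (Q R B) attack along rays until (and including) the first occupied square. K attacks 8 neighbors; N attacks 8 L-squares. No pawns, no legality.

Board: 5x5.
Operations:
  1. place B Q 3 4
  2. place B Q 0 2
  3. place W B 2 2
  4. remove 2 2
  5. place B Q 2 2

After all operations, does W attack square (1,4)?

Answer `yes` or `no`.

Answer: no

Derivation:
Op 1: place BQ@(3,4)
Op 2: place BQ@(0,2)
Op 3: place WB@(2,2)
Op 4: remove (2,2)
Op 5: place BQ@(2,2)
Per-piece attacks for W:
W attacks (1,4): no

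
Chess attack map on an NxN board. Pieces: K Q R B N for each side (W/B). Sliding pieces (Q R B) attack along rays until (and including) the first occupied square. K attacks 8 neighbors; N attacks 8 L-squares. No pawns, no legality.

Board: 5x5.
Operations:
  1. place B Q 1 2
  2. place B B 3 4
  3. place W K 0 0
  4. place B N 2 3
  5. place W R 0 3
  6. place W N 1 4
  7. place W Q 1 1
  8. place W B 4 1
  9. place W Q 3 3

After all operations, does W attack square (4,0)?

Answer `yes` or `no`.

Answer: no

Derivation:
Op 1: place BQ@(1,2)
Op 2: place BB@(3,4)
Op 3: place WK@(0,0)
Op 4: place BN@(2,3)
Op 5: place WR@(0,3)
Op 6: place WN@(1,4)
Op 7: place WQ@(1,1)
Op 8: place WB@(4,1)
Op 9: place WQ@(3,3)
Per-piece attacks for W:
  WK@(0,0): attacks (0,1) (1,0) (1,1)
  WR@(0,3): attacks (0,4) (0,2) (0,1) (0,0) (1,3) (2,3) [ray(0,-1) blocked at (0,0); ray(1,0) blocked at (2,3)]
  WQ@(1,1): attacks (1,2) (1,0) (2,1) (3,1) (4,1) (0,1) (2,2) (3,3) (2,0) (0,2) (0,0) [ray(0,1) blocked at (1,2); ray(1,0) blocked at (4,1); ray(1,1) blocked at (3,3); ray(-1,-1) blocked at (0,0)]
  WN@(1,4): attacks (2,2) (3,3) (0,2)
  WQ@(3,3): attacks (3,4) (3,2) (3,1) (3,0) (4,3) (2,3) (4,4) (4,2) (2,4) (2,2) (1,1) [ray(0,1) blocked at (3,4); ray(-1,0) blocked at (2,3); ray(-1,-1) blocked at (1,1)]
  WB@(4,1): attacks (3,2) (2,3) (3,0) [ray(-1,1) blocked at (2,3)]
W attacks (4,0): no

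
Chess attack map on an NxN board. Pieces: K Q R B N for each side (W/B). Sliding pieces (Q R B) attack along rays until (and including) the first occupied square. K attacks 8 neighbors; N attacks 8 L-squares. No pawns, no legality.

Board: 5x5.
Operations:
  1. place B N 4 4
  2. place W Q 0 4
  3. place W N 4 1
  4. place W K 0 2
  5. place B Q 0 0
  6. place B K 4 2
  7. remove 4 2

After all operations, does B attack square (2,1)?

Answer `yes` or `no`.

Answer: no

Derivation:
Op 1: place BN@(4,4)
Op 2: place WQ@(0,4)
Op 3: place WN@(4,1)
Op 4: place WK@(0,2)
Op 5: place BQ@(0,0)
Op 6: place BK@(4,2)
Op 7: remove (4,2)
Per-piece attacks for B:
  BQ@(0,0): attacks (0,1) (0,2) (1,0) (2,0) (3,0) (4,0) (1,1) (2,2) (3,3) (4,4) [ray(0,1) blocked at (0,2); ray(1,1) blocked at (4,4)]
  BN@(4,4): attacks (3,2) (2,3)
B attacks (2,1): no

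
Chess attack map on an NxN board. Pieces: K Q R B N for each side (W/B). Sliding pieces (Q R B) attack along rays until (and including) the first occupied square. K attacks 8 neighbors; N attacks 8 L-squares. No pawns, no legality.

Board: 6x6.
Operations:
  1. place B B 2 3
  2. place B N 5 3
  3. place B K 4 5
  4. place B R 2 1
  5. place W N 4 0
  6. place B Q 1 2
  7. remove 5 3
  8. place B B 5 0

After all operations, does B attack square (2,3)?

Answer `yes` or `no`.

Answer: yes

Derivation:
Op 1: place BB@(2,3)
Op 2: place BN@(5,3)
Op 3: place BK@(4,5)
Op 4: place BR@(2,1)
Op 5: place WN@(4,0)
Op 6: place BQ@(1,2)
Op 7: remove (5,3)
Op 8: place BB@(5,0)
Per-piece attacks for B:
  BQ@(1,2): attacks (1,3) (1,4) (1,5) (1,1) (1,0) (2,2) (3,2) (4,2) (5,2) (0,2) (2,3) (2,1) (0,3) (0,1) [ray(1,1) blocked at (2,3); ray(1,-1) blocked at (2,1)]
  BR@(2,1): attacks (2,2) (2,3) (2,0) (3,1) (4,1) (5,1) (1,1) (0,1) [ray(0,1) blocked at (2,3)]
  BB@(2,3): attacks (3,4) (4,5) (3,2) (4,1) (5,0) (1,4) (0,5) (1,2) [ray(1,1) blocked at (4,5); ray(1,-1) blocked at (5,0); ray(-1,-1) blocked at (1,2)]
  BK@(4,5): attacks (4,4) (5,5) (3,5) (5,4) (3,4)
  BB@(5,0): attacks (4,1) (3,2) (2,3) [ray(-1,1) blocked at (2,3)]
B attacks (2,3): yes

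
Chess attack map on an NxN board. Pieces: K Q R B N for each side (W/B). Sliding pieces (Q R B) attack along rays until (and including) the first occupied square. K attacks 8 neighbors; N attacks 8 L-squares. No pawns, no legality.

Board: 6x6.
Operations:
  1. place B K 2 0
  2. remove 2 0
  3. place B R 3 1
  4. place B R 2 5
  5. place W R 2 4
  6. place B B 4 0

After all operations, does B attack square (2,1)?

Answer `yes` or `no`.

Op 1: place BK@(2,0)
Op 2: remove (2,0)
Op 3: place BR@(3,1)
Op 4: place BR@(2,5)
Op 5: place WR@(2,4)
Op 6: place BB@(4,0)
Per-piece attacks for B:
  BR@(2,5): attacks (2,4) (3,5) (4,5) (5,5) (1,5) (0,5) [ray(0,-1) blocked at (2,4)]
  BR@(3,1): attacks (3,2) (3,3) (3,4) (3,5) (3,0) (4,1) (5,1) (2,1) (1,1) (0,1)
  BB@(4,0): attacks (5,1) (3,1) [ray(-1,1) blocked at (3,1)]
B attacks (2,1): yes

Answer: yes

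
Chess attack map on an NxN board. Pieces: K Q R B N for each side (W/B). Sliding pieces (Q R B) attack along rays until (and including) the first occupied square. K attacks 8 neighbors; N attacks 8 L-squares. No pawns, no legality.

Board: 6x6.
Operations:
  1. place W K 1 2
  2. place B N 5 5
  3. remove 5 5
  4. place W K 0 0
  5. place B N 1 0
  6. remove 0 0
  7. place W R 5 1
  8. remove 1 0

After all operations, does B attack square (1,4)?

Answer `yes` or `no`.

Answer: no

Derivation:
Op 1: place WK@(1,2)
Op 2: place BN@(5,5)
Op 3: remove (5,5)
Op 4: place WK@(0,0)
Op 5: place BN@(1,0)
Op 6: remove (0,0)
Op 7: place WR@(5,1)
Op 8: remove (1,0)
Per-piece attacks for B:
B attacks (1,4): no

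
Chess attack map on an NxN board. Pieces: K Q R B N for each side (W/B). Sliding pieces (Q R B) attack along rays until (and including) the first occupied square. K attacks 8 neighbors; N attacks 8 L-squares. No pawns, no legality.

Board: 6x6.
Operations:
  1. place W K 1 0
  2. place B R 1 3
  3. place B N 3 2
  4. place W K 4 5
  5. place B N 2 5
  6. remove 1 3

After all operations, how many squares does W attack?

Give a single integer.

Answer: 10

Derivation:
Op 1: place WK@(1,0)
Op 2: place BR@(1,3)
Op 3: place BN@(3,2)
Op 4: place WK@(4,5)
Op 5: place BN@(2,5)
Op 6: remove (1,3)
Per-piece attacks for W:
  WK@(1,0): attacks (1,1) (2,0) (0,0) (2,1) (0,1)
  WK@(4,5): attacks (4,4) (5,5) (3,5) (5,4) (3,4)
Union (10 distinct): (0,0) (0,1) (1,1) (2,0) (2,1) (3,4) (3,5) (4,4) (5,4) (5,5)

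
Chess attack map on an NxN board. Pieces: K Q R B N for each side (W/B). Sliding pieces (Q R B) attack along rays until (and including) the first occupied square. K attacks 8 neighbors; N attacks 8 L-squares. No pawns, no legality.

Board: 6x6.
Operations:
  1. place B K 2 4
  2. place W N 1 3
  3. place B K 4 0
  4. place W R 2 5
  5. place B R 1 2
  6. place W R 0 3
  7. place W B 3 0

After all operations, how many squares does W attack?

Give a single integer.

Answer: 18

Derivation:
Op 1: place BK@(2,4)
Op 2: place WN@(1,3)
Op 3: place BK@(4,0)
Op 4: place WR@(2,5)
Op 5: place BR@(1,2)
Op 6: place WR@(0,3)
Op 7: place WB@(3,0)
Per-piece attacks for W:
  WR@(0,3): attacks (0,4) (0,5) (0,2) (0,1) (0,0) (1,3) [ray(1,0) blocked at (1,3)]
  WN@(1,3): attacks (2,5) (3,4) (0,5) (2,1) (3,2) (0,1)
  WR@(2,5): attacks (2,4) (3,5) (4,5) (5,5) (1,5) (0,5) [ray(0,-1) blocked at (2,4)]
  WB@(3,0): attacks (4,1) (5,2) (2,1) (1,2) [ray(-1,1) blocked at (1,2)]
Union (18 distinct): (0,0) (0,1) (0,2) (0,4) (0,5) (1,2) (1,3) (1,5) (2,1) (2,4) (2,5) (3,2) (3,4) (3,5) (4,1) (4,5) (5,2) (5,5)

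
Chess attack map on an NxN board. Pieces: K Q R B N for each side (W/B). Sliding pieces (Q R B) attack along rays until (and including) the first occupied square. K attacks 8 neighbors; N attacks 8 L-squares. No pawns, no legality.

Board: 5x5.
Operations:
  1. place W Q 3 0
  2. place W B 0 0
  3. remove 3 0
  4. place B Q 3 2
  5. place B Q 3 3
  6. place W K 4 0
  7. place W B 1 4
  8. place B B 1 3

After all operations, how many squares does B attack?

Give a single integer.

Answer: 22

Derivation:
Op 1: place WQ@(3,0)
Op 2: place WB@(0,0)
Op 3: remove (3,0)
Op 4: place BQ@(3,2)
Op 5: place BQ@(3,3)
Op 6: place WK@(4,0)
Op 7: place WB@(1,4)
Op 8: place BB@(1,3)
Per-piece attacks for B:
  BB@(1,3): attacks (2,4) (2,2) (3,1) (4,0) (0,4) (0,2) [ray(1,-1) blocked at (4,0)]
  BQ@(3,2): attacks (3,3) (3,1) (3,0) (4,2) (2,2) (1,2) (0,2) (4,3) (4,1) (2,3) (1,4) (2,1) (1,0) [ray(0,1) blocked at (3,3); ray(-1,1) blocked at (1,4)]
  BQ@(3,3): attacks (3,4) (3,2) (4,3) (2,3) (1,3) (4,4) (4,2) (2,4) (2,2) (1,1) (0,0) [ray(0,-1) blocked at (3,2); ray(-1,0) blocked at (1,3); ray(-1,-1) blocked at (0,0)]
Union (22 distinct): (0,0) (0,2) (0,4) (1,0) (1,1) (1,2) (1,3) (1,4) (2,1) (2,2) (2,3) (2,4) (3,0) (3,1) (3,2) (3,3) (3,4) (4,0) (4,1) (4,2) (4,3) (4,4)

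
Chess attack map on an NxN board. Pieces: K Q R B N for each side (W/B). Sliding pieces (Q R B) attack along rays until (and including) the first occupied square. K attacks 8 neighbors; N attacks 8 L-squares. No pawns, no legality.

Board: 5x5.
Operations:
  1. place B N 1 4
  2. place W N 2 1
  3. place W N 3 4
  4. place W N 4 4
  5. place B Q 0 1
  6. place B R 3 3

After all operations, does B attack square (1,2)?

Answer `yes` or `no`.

Answer: yes

Derivation:
Op 1: place BN@(1,4)
Op 2: place WN@(2,1)
Op 3: place WN@(3,4)
Op 4: place WN@(4,4)
Op 5: place BQ@(0,1)
Op 6: place BR@(3,3)
Per-piece attacks for B:
  BQ@(0,1): attacks (0,2) (0,3) (0,4) (0,0) (1,1) (2,1) (1,2) (2,3) (3,4) (1,0) [ray(1,0) blocked at (2,1); ray(1,1) blocked at (3,4)]
  BN@(1,4): attacks (2,2) (3,3) (0,2)
  BR@(3,3): attacks (3,4) (3,2) (3,1) (3,0) (4,3) (2,3) (1,3) (0,3) [ray(0,1) blocked at (3,4)]
B attacks (1,2): yes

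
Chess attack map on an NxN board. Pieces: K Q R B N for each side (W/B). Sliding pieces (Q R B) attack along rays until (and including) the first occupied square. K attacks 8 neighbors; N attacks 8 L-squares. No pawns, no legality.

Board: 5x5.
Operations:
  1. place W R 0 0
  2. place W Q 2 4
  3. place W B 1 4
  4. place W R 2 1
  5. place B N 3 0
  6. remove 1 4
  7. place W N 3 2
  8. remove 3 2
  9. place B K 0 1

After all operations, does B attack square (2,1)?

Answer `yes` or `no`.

Answer: no

Derivation:
Op 1: place WR@(0,0)
Op 2: place WQ@(2,4)
Op 3: place WB@(1,4)
Op 4: place WR@(2,1)
Op 5: place BN@(3,0)
Op 6: remove (1,4)
Op 7: place WN@(3,2)
Op 8: remove (3,2)
Op 9: place BK@(0,1)
Per-piece attacks for B:
  BK@(0,1): attacks (0,2) (0,0) (1,1) (1,2) (1,0)
  BN@(3,0): attacks (4,2) (2,2) (1,1)
B attacks (2,1): no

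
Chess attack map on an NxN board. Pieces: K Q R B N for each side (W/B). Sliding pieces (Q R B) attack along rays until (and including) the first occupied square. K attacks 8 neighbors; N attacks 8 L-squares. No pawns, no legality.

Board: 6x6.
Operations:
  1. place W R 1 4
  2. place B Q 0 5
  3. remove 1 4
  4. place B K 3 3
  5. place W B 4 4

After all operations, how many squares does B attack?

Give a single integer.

Answer: 21

Derivation:
Op 1: place WR@(1,4)
Op 2: place BQ@(0,5)
Op 3: remove (1,4)
Op 4: place BK@(3,3)
Op 5: place WB@(4,4)
Per-piece attacks for B:
  BQ@(0,5): attacks (0,4) (0,3) (0,2) (0,1) (0,0) (1,5) (2,5) (3,5) (4,5) (5,5) (1,4) (2,3) (3,2) (4,1) (5,0)
  BK@(3,3): attacks (3,4) (3,2) (4,3) (2,3) (4,4) (4,2) (2,4) (2,2)
Union (21 distinct): (0,0) (0,1) (0,2) (0,3) (0,4) (1,4) (1,5) (2,2) (2,3) (2,4) (2,5) (3,2) (3,4) (3,5) (4,1) (4,2) (4,3) (4,4) (4,5) (5,0) (5,5)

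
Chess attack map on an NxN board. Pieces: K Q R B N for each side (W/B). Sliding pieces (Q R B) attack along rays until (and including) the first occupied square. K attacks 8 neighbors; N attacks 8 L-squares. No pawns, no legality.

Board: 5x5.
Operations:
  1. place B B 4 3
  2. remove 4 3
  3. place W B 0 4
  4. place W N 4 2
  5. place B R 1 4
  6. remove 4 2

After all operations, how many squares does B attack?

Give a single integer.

Answer: 8

Derivation:
Op 1: place BB@(4,3)
Op 2: remove (4,3)
Op 3: place WB@(0,4)
Op 4: place WN@(4,2)
Op 5: place BR@(1,4)
Op 6: remove (4,2)
Per-piece attacks for B:
  BR@(1,4): attacks (1,3) (1,2) (1,1) (1,0) (2,4) (3,4) (4,4) (0,4) [ray(-1,0) blocked at (0,4)]
Union (8 distinct): (0,4) (1,0) (1,1) (1,2) (1,3) (2,4) (3,4) (4,4)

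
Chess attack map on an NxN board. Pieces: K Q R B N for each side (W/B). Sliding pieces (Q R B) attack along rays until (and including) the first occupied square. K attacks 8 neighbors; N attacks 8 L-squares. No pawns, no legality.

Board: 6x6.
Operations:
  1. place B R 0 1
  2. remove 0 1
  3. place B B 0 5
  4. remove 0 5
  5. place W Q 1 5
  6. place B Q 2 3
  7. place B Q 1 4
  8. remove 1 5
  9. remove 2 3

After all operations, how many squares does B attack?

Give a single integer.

Answer: 17

Derivation:
Op 1: place BR@(0,1)
Op 2: remove (0,1)
Op 3: place BB@(0,5)
Op 4: remove (0,5)
Op 5: place WQ@(1,5)
Op 6: place BQ@(2,3)
Op 7: place BQ@(1,4)
Op 8: remove (1,5)
Op 9: remove (2,3)
Per-piece attacks for B:
  BQ@(1,4): attacks (1,5) (1,3) (1,2) (1,1) (1,0) (2,4) (3,4) (4,4) (5,4) (0,4) (2,5) (2,3) (3,2) (4,1) (5,0) (0,5) (0,3)
Union (17 distinct): (0,3) (0,4) (0,5) (1,0) (1,1) (1,2) (1,3) (1,5) (2,3) (2,4) (2,5) (3,2) (3,4) (4,1) (4,4) (5,0) (5,4)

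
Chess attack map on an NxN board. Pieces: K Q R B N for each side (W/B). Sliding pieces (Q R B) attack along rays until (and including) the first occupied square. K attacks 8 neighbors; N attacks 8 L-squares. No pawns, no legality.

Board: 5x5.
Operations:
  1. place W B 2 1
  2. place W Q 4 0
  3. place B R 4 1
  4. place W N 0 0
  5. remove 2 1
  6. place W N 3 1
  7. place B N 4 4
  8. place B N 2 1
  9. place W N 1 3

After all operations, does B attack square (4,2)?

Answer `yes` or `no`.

Op 1: place WB@(2,1)
Op 2: place WQ@(4,0)
Op 3: place BR@(4,1)
Op 4: place WN@(0,0)
Op 5: remove (2,1)
Op 6: place WN@(3,1)
Op 7: place BN@(4,4)
Op 8: place BN@(2,1)
Op 9: place WN@(1,3)
Per-piece attacks for B:
  BN@(2,1): attacks (3,3) (4,2) (1,3) (0,2) (4,0) (0,0)
  BR@(4,1): attacks (4,2) (4,3) (4,4) (4,0) (3,1) [ray(0,1) blocked at (4,4); ray(0,-1) blocked at (4,0); ray(-1,0) blocked at (3,1)]
  BN@(4,4): attacks (3,2) (2,3)
B attacks (4,2): yes

Answer: yes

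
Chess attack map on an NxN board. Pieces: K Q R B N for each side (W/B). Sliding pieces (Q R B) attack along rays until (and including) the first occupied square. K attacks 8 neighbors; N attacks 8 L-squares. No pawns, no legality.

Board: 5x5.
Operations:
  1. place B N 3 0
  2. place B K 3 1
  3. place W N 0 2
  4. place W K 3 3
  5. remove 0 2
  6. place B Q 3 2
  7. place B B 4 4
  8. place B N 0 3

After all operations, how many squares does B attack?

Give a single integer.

Answer: 18

Derivation:
Op 1: place BN@(3,0)
Op 2: place BK@(3,1)
Op 3: place WN@(0,2)
Op 4: place WK@(3,3)
Op 5: remove (0,2)
Op 6: place BQ@(3,2)
Op 7: place BB@(4,4)
Op 8: place BN@(0,3)
Per-piece attacks for B:
  BN@(0,3): attacks (2,4) (1,1) (2,2)
  BN@(3,0): attacks (4,2) (2,2) (1,1)
  BK@(3,1): attacks (3,2) (3,0) (4,1) (2,1) (4,2) (4,0) (2,2) (2,0)
  BQ@(3,2): attacks (3,3) (3,1) (4,2) (2,2) (1,2) (0,2) (4,3) (4,1) (2,3) (1,4) (2,1) (1,0) [ray(0,1) blocked at (3,3); ray(0,-1) blocked at (3,1)]
  BB@(4,4): attacks (3,3) [ray(-1,-1) blocked at (3,3)]
Union (18 distinct): (0,2) (1,0) (1,1) (1,2) (1,4) (2,0) (2,1) (2,2) (2,3) (2,4) (3,0) (3,1) (3,2) (3,3) (4,0) (4,1) (4,2) (4,3)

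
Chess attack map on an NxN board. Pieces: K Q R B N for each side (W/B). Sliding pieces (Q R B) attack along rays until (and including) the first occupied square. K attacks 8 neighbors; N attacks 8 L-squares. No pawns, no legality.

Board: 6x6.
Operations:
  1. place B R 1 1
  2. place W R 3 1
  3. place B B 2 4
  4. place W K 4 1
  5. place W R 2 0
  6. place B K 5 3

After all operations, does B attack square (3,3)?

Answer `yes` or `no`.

Answer: yes

Derivation:
Op 1: place BR@(1,1)
Op 2: place WR@(3,1)
Op 3: place BB@(2,4)
Op 4: place WK@(4,1)
Op 5: place WR@(2,0)
Op 6: place BK@(5,3)
Per-piece attacks for B:
  BR@(1,1): attacks (1,2) (1,3) (1,4) (1,5) (1,0) (2,1) (3,1) (0,1) [ray(1,0) blocked at (3,1)]
  BB@(2,4): attacks (3,5) (3,3) (4,2) (5,1) (1,5) (1,3) (0,2)
  BK@(5,3): attacks (5,4) (5,2) (4,3) (4,4) (4,2)
B attacks (3,3): yes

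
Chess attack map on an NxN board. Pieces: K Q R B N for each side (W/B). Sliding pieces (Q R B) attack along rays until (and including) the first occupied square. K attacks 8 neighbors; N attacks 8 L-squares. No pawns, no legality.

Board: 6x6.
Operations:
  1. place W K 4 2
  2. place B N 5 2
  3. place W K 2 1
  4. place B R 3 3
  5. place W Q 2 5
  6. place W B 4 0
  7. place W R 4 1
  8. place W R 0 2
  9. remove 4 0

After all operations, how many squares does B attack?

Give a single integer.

Op 1: place WK@(4,2)
Op 2: place BN@(5,2)
Op 3: place WK@(2,1)
Op 4: place BR@(3,3)
Op 5: place WQ@(2,5)
Op 6: place WB@(4,0)
Op 7: place WR@(4,1)
Op 8: place WR@(0,2)
Op 9: remove (4,0)
Per-piece attacks for B:
  BR@(3,3): attacks (3,4) (3,5) (3,2) (3,1) (3,0) (4,3) (5,3) (2,3) (1,3) (0,3)
  BN@(5,2): attacks (4,4) (3,3) (4,0) (3,1)
Union (13 distinct): (0,3) (1,3) (2,3) (3,0) (3,1) (3,2) (3,3) (3,4) (3,5) (4,0) (4,3) (4,4) (5,3)

Answer: 13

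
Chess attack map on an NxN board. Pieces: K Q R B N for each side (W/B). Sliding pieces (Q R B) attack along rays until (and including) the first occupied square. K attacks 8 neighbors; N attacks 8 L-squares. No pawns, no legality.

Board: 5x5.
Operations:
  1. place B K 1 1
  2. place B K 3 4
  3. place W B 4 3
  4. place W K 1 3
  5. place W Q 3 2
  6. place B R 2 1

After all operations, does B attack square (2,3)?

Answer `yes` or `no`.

Op 1: place BK@(1,1)
Op 2: place BK@(3,4)
Op 3: place WB@(4,3)
Op 4: place WK@(1,3)
Op 5: place WQ@(3,2)
Op 6: place BR@(2,1)
Per-piece attacks for B:
  BK@(1,1): attacks (1,2) (1,0) (2,1) (0,1) (2,2) (2,0) (0,2) (0,0)
  BR@(2,1): attacks (2,2) (2,3) (2,4) (2,0) (3,1) (4,1) (1,1) [ray(-1,0) blocked at (1,1)]
  BK@(3,4): attacks (3,3) (4,4) (2,4) (4,3) (2,3)
B attacks (2,3): yes

Answer: yes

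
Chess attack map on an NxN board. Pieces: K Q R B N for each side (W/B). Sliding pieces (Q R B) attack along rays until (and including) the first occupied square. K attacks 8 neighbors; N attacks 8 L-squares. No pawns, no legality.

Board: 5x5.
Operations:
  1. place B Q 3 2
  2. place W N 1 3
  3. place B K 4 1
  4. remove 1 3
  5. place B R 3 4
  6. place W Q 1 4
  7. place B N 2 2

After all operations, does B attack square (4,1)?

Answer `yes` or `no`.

Op 1: place BQ@(3,2)
Op 2: place WN@(1,3)
Op 3: place BK@(4,1)
Op 4: remove (1,3)
Op 5: place BR@(3,4)
Op 6: place WQ@(1,4)
Op 7: place BN@(2,2)
Per-piece attacks for B:
  BN@(2,2): attacks (3,4) (4,3) (1,4) (0,3) (3,0) (4,1) (1,0) (0,1)
  BQ@(3,2): attacks (3,3) (3,4) (3,1) (3,0) (4,2) (2,2) (4,3) (4,1) (2,3) (1,4) (2,1) (1,0) [ray(0,1) blocked at (3,4); ray(-1,0) blocked at (2,2); ray(1,-1) blocked at (4,1); ray(-1,1) blocked at (1,4)]
  BR@(3,4): attacks (3,3) (3,2) (4,4) (2,4) (1,4) [ray(0,-1) blocked at (3,2); ray(-1,0) blocked at (1,4)]
  BK@(4,1): attacks (4,2) (4,0) (3,1) (3,2) (3,0)
B attacks (4,1): yes

Answer: yes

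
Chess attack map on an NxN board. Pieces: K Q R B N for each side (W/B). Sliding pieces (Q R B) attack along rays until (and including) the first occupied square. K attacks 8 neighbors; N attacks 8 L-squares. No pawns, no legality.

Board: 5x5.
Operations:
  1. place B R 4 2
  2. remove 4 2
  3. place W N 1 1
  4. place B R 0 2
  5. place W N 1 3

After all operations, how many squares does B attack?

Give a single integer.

Answer: 8

Derivation:
Op 1: place BR@(4,2)
Op 2: remove (4,2)
Op 3: place WN@(1,1)
Op 4: place BR@(0,2)
Op 5: place WN@(1,3)
Per-piece attacks for B:
  BR@(0,2): attacks (0,3) (0,4) (0,1) (0,0) (1,2) (2,2) (3,2) (4,2)
Union (8 distinct): (0,0) (0,1) (0,3) (0,4) (1,2) (2,2) (3,2) (4,2)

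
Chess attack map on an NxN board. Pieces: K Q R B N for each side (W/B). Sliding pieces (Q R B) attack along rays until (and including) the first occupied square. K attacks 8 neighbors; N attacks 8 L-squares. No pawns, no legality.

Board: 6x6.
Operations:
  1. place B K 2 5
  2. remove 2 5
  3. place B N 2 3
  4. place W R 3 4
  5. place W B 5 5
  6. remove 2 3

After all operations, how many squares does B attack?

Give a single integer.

Answer: 0

Derivation:
Op 1: place BK@(2,5)
Op 2: remove (2,5)
Op 3: place BN@(2,3)
Op 4: place WR@(3,4)
Op 5: place WB@(5,5)
Op 6: remove (2,3)
Per-piece attacks for B:
Union (0 distinct): (none)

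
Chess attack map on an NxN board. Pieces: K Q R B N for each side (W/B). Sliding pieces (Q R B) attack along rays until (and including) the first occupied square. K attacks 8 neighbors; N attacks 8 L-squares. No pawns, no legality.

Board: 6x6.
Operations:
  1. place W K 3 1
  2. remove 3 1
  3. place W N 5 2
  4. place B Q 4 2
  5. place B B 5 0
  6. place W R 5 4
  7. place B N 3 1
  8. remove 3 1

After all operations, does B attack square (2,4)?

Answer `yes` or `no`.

Op 1: place WK@(3,1)
Op 2: remove (3,1)
Op 3: place WN@(5,2)
Op 4: place BQ@(4,2)
Op 5: place BB@(5,0)
Op 6: place WR@(5,4)
Op 7: place BN@(3,1)
Op 8: remove (3,1)
Per-piece attacks for B:
  BQ@(4,2): attacks (4,3) (4,4) (4,5) (4,1) (4,0) (5,2) (3,2) (2,2) (1,2) (0,2) (5,3) (5,1) (3,3) (2,4) (1,5) (3,1) (2,0) [ray(1,0) blocked at (5,2)]
  BB@(5,0): attacks (4,1) (3,2) (2,3) (1,4) (0,5)
B attacks (2,4): yes

Answer: yes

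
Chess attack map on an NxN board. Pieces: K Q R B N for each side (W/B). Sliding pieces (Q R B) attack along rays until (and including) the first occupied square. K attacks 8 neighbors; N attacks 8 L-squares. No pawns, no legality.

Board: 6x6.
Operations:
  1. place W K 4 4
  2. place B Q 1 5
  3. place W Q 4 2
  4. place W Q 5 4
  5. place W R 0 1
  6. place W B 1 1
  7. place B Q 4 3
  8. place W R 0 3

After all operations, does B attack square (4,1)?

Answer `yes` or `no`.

Op 1: place WK@(4,4)
Op 2: place BQ@(1,5)
Op 3: place WQ@(4,2)
Op 4: place WQ@(5,4)
Op 5: place WR@(0,1)
Op 6: place WB@(1,1)
Op 7: place BQ@(4,3)
Op 8: place WR@(0,3)
Per-piece attacks for B:
  BQ@(1,5): attacks (1,4) (1,3) (1,2) (1,1) (2,5) (3,5) (4,5) (5,5) (0,5) (2,4) (3,3) (4,2) (0,4) [ray(0,-1) blocked at (1,1); ray(1,-1) blocked at (4,2)]
  BQ@(4,3): attacks (4,4) (4,2) (5,3) (3,3) (2,3) (1,3) (0,3) (5,4) (5,2) (3,4) (2,5) (3,2) (2,1) (1,0) [ray(0,1) blocked at (4,4); ray(0,-1) blocked at (4,2); ray(-1,0) blocked at (0,3); ray(1,1) blocked at (5,4)]
B attacks (4,1): no

Answer: no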